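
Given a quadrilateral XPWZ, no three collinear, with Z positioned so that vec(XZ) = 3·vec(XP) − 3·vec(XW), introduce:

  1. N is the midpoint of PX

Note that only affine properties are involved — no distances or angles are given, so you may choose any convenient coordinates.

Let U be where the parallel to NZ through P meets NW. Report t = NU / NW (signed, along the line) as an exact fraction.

t = 3/2

Work in coordinates with X = (0, 0), P = (1, 0), W = (0, 1), Z = (3, -3).
1. N is the midpoint of PX ⇒ N = (1/2, 0)
through P parallel to NZ: direction (5/2, -3); meets NW at U = (-1/4, 3/2)
U = N + t·(W−N) with t = 3/2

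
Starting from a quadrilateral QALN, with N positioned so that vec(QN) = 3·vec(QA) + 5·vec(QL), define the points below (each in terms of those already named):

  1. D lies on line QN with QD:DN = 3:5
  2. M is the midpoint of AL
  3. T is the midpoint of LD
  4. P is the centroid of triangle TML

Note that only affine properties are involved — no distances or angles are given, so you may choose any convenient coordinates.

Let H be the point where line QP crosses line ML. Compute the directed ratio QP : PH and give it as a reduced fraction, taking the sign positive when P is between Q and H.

QP:PH = -4

Work in coordinates with Q = (0, 0), A = (1, 0), L = (0, 1), N = (3, 5).
1. D lies on line QN with QD:DN = 3:5 ⇒ D = (9/8, 15/8)
2. M is the midpoint of AL ⇒ M = (1/2, 1/2)
3. T is the midpoint of LD ⇒ T = (9/16, 23/16)
4. P is the centroid of triangle TML ⇒ P = (17/48, 47/48)
line QP meets ML at H = (17/64, 47/64)
P = Q + t·(H−Q) with t = 4/3, so QP:PH = 4/3:-1/3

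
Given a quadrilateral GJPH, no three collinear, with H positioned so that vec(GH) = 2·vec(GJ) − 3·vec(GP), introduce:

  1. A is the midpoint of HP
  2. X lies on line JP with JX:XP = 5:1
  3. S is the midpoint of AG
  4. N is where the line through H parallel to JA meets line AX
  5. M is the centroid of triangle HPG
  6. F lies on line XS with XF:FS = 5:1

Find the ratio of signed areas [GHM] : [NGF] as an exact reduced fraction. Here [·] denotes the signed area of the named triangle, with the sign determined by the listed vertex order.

Work in coordinates with G = (0, 0), J = (1, 0), P = (0, 1), H = (2, -3).
1. A is the midpoint of HP ⇒ A = (1, -1)
2. X lies on line JP with JX:XP = 5:1 ⇒ X = (1/6, 5/6)
3. S is the midpoint of AG ⇒ S = (1/2, -1/2)
4. N is where the line through H parallel to JA meets line AX ⇒ N = (2, -16/5)
5. M is the centroid of triangle HPG ⇒ M = (2/3, -2/3)
6. F lies on line XS with XF:FS = 5:1 ⇒ F = (4/9, -5/18)
2·[GHM] = 2/3, 2·[NGF] = -13/15
[GHM]:[NGF] = 2/3:-13/15 = -10/13

[GHM]:[NGF] = -10/13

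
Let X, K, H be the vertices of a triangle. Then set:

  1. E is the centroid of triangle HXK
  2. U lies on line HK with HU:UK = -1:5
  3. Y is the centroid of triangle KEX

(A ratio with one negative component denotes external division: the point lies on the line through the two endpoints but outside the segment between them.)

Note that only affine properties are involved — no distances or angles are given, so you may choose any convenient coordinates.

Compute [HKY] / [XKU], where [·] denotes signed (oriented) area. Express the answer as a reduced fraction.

Set X = (0, 0), K = (1, 0), H = (0, 1); any affine frame gives the same invariant.
1. E is the centroid of triangle HXK ⇒ E = (1/3, 1/3)
2. U lies on line HK with HU:UK = -1:5 ⇒ U = (-1/4, 5/4)
3. Y is the centroid of triangle KEX ⇒ Y = (4/9, 1/9)
2·[HKY] = -4/9, 2·[XKU] = 5/4
[HKY]:[XKU] = -4/9:5/4 = -16/45

[HKY]:[XKU] = -16/45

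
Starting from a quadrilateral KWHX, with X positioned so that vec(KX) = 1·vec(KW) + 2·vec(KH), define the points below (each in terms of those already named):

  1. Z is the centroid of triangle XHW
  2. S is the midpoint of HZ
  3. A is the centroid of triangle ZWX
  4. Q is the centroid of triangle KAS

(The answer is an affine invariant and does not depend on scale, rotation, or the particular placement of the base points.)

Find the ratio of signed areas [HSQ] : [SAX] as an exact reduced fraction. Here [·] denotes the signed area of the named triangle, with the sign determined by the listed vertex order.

[HSQ]:[SAX] = -1/5

Assign K = (0, 0), W = (1, 0), H = (0, 1), X = (1, 2) — the answer is frame-independent, so this choice is without loss of generality.
1. Z is the centroid of triangle XHW ⇒ Z = (2/3, 1)
2. S is the midpoint of HZ ⇒ S = (1/3, 1)
3. A is the centroid of triangle ZWX ⇒ A = (8/9, 1)
4. Q is the centroid of triangle KAS ⇒ Q = (11/27, 2/3)
2·[HSQ] = -1/9, 2·[SAX] = 5/9
[HSQ]:[SAX] = -1/9:5/9 = -1/5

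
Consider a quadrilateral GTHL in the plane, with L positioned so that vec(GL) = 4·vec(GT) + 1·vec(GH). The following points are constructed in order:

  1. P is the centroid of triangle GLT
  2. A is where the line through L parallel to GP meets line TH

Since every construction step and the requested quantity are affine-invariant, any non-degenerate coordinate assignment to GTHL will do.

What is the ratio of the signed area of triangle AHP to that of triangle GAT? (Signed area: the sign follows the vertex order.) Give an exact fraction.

Set G = (0, 0), T = (1, 0), H = (0, 1), L = (4, 1); any affine frame gives the same invariant.
1. P is the centroid of triangle GLT ⇒ P = (5/3, 1/3)
2. A is where the line through L parallel to GP meets line TH ⇒ A = (2/3, 1/3)
2·[AHP] = -2/3, 2·[GAT] = -1/3
[AHP]:[GAT] = -2/3:-1/3 = 2

[AHP]:[GAT] = 2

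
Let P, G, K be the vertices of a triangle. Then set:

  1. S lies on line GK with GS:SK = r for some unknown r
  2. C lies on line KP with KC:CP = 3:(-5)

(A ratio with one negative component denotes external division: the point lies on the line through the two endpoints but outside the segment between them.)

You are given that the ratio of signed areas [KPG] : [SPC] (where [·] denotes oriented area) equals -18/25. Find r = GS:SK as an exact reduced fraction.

Set P = (0, 0), G = (1, 0), K = (0, 1); any affine frame gives the same invariant.
1. With GS:SK = r, write λ = r/(r+1) so S = G + λ·(K−G); S is affine-linear in λ
2. C lies on line KP with KC:CP = 3:(-5) ⇒ C = (0, 5/2)
Every point depending on S is an affine combination of S and λ-independent points, so each such coordinate is linear in λ; the λ² term in each signed area is a multiple of (K−G)×(K−G) = 0, so 2·[KPG] and 2·[SPC] are each linear in λ. Evaluating at λ=0 and λ=1:
  2·[KPG] = 1,   2·[SPC] = 5/2·λ − 5/2
So [KPG]:[SPC] = (1) / (5/2·λ − 5/2). Setting this equal to -18/25:
  1 = -18/25·(5/2·λ − 5/2)  ⇒  λ = 4/9
Then r = λ/(1−λ) = (4/9)/(5/9) = 4/5. Check: with r = 4/5, S = (5/9, 4/9) and [KPG]:[SPC] = -18/25 as required.

r = 4/5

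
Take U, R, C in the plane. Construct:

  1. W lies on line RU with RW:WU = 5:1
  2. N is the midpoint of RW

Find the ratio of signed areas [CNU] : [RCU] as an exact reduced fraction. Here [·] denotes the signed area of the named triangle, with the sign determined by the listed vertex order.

Choose coordinates U = (0, 0), R = (1, 0), C = (0, 1).
1. W lies on line RU with RW:WU = 5:1 ⇒ W = (1/6, 0)
2. N is the midpoint of RW ⇒ N = (7/12, 0)
2·[CNU] = -7/12, 2·[RCU] = 1
[CNU]:[RCU] = -7/12:1 = -7/12

[CNU]:[RCU] = -7/12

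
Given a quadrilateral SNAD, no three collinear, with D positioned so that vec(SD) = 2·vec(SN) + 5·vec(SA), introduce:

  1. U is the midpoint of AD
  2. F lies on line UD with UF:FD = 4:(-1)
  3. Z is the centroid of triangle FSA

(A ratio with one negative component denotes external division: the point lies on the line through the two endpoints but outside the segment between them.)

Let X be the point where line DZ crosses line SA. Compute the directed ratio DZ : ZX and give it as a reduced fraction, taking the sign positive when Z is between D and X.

DZ:ZX = 11/7

Choose coordinates S = (0, 0), N = (1, 0), A = (0, 1), D = (2, 5).
1. U is the midpoint of AD ⇒ U = (1, 3)
2. F lies on line UD with UF:FD = 4:(-1) ⇒ F = (7/3, 17/3)
3. Z is the centroid of triangle FSA ⇒ Z = (7/9, 20/9)
line DZ meets SA at X = (0, 5/11)
Z = D + t·(X−D) with t = 11/18, so DZ:ZX = 11/18:7/18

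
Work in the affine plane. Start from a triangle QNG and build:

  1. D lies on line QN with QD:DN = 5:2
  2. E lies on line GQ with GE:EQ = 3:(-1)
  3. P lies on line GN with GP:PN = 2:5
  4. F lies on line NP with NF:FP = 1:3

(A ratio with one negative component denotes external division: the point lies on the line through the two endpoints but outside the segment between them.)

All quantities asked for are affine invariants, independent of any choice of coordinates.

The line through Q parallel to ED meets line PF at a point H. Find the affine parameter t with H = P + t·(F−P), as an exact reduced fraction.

t = 48/85

Set Q = (0, 0), N = (1, 0), G = (0, 1); any affine frame gives the same invariant.
1. D lies on line QN with QD:DN = 5:2 ⇒ D = (5/7, 0)
2. E lies on line GQ with GE:EQ = 3:(-1) ⇒ E = (0, -1/2)
3. P lies on line GN with GP:PN = 2:5 ⇒ P = (2/7, 5/7)
4. F lies on line NP with NF:FP = 1:3 ⇒ F = (23/28, 5/28)
through Q parallel to ED: direction (5/7, 1/2); meets PF at H = (10/17, 7/17)
H = P + t·(F−P) with t = 48/85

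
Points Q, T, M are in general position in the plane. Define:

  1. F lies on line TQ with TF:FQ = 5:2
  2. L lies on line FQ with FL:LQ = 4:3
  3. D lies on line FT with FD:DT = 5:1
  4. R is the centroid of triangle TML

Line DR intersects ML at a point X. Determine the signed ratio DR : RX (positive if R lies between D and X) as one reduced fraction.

Assign Q = (0, 0), T = (1, 0), M = (0, 1) — the answer is frame-independent, so this choice is without loss of generality.
1. F lies on line TQ with TF:FQ = 5:2 ⇒ F = (2/7, 0)
2. L lies on line FQ with FL:LQ = 4:3 ⇒ L = (6/49, 0)
3. D lies on line FT with FD:DT = 5:1 ⇒ D = (37/42, 0)
4. R is the centroid of triangle TML ⇒ R = (55/147, 1/3)
line DR meets ML at X = (376/6713, 223/411)
R = D + t·(X−D) with t = 137/223, so DR:RX = 137/223:86/223

DR:RX = 137/86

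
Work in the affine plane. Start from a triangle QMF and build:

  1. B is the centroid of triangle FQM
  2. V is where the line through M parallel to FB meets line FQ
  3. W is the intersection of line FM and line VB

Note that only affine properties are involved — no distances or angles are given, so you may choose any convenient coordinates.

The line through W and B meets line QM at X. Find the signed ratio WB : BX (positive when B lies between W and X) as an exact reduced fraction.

WB:BX = 5/4

Choose coordinates Q = (0, 0), M = (1, 0), F = (0, 1).
1. B is the centroid of triangle FQM ⇒ B = (1/3, 1/3)
2. V is where the line through M parallel to FB meets line FQ ⇒ V = (0, 2)
3. W is the intersection of line FM and line VB ⇒ W = (1/4, 3/4)
line WB meets QM at X = (2/5, 0)
B = W + t·(X−W) with t = 5/9, so WB:BX = 5/9:4/9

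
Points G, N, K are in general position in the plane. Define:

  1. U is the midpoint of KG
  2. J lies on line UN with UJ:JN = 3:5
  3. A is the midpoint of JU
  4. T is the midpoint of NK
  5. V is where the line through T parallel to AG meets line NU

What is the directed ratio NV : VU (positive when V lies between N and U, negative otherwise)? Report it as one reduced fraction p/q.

NV:VU = 19/13

Assign G = (0, 0), N = (1, 0), K = (0, 1) — the answer is frame-independent, so this choice is without loss of generality.
1. U is the midpoint of KG ⇒ U = (0, 1/2)
2. J lies on line UN with UJ:JN = 3:5 ⇒ J = (3/8, 5/16)
3. A is the midpoint of JU ⇒ A = (3/16, 13/32)
4. T is the midpoint of NK ⇒ T = (1/2, 1/2)
5. V is where the line through T parallel to AG meets line NU ⇒ V = (13/32, 19/64)
V = N + t·(U−N) with t = 19/32, so NV:VU = t:(1−t) = 19/32:13/32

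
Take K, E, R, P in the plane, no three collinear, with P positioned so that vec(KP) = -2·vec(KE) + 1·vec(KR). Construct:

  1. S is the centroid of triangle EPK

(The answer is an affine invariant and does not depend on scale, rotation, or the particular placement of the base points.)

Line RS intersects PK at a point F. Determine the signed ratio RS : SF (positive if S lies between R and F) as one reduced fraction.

Work in coordinates with K = (0, 0), E = (1, 0), R = (0, 1), P = (-2, 1).
1. S is the centroid of triangle EPK ⇒ S = (-1/3, 1/3)
line RS meets PK at F = (-2/5, 1/5)
S = R + t·(F−R) with t = 5/6, so RS:SF = 5/6:1/6

RS:SF = 5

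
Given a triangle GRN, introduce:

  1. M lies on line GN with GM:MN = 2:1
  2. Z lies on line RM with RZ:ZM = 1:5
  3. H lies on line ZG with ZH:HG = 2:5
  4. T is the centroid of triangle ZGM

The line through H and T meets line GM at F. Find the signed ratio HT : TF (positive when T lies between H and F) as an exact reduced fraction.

HT:TF = 8/7

Assign G = (0, 0), R = (1, 0), N = (0, 1) — the answer is frame-independent, so this choice is without loss of generality.
1. M lies on line GN with GM:MN = 2:1 ⇒ M = (0, 2/3)
2. Z lies on line RM with RZ:ZM = 1:5 ⇒ Z = (5/6, 1/9)
3. H lies on line ZG with ZH:HG = 2:5 ⇒ H = (25/42, 5/63)
4. T is the centroid of triangle ZGM ⇒ T = (5/18, 7/27)
line HT meets GM at F = (0, 5/12)
T = H + t·(F−H) with t = 8/15, so HT:TF = 8/15:7/15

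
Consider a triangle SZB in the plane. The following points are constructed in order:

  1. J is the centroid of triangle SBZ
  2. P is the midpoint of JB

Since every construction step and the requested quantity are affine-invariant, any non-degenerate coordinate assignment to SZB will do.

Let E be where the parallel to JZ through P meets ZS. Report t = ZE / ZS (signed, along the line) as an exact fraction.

t = -1/2

Work in coordinates with S = (0, 0), Z = (1, 0), B = (0, 1).
1. J is the centroid of triangle SBZ ⇒ J = (1/3, 1/3)
2. P is the midpoint of JB ⇒ P = (1/6, 2/3)
through P parallel to JZ: direction (2/3, -1/3); meets ZS at E = (3/2, 0)
E = Z + t·(S−Z) with t = -1/2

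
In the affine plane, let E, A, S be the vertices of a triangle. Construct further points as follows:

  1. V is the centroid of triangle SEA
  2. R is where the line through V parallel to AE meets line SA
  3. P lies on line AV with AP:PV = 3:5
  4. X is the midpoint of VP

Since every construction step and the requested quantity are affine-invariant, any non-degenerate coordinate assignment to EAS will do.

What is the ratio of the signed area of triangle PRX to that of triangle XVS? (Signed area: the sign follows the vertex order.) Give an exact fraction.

Work in coordinates with E = (0, 0), A = (1, 0), S = (0, 1).
1. V is the centroid of triangle SEA ⇒ V = (1/3, 1/3)
2. R is where the line through V parallel to AE meets line SA ⇒ R = (2/3, 1/3)
3. P lies on line AV with AP:PV = 3:5 ⇒ P = (3/4, 1/8)
4. X is the midpoint of VP ⇒ X = (13/24, 11/48)
2·[PRX] = 5/144, 2·[XVS] = -5/48
[PRX]:[XVS] = 5/144:-5/48 = -1/3

[PRX]:[XVS] = -1/3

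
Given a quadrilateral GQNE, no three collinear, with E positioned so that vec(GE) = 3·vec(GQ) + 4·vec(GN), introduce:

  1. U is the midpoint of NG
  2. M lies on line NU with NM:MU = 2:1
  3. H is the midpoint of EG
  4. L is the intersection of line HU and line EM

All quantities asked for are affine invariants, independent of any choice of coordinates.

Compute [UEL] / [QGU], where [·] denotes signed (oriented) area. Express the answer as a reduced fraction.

[UEL]:[QGU] = -3/2

Choose coordinates G = (0, 0), Q = (1, 0), N = (0, 1), E = (3, 4).
1. U is the midpoint of NG ⇒ U = (0, 1/2)
2. M lies on line NU with NM:MU = 2:1 ⇒ M = (0, 2/3)
3. H is the midpoint of EG ⇒ H = (3/2, 2)
4. L is the intersection of line HU and line EM ⇒ L = (-3/2, -1)
2·[UEL] = 3/4, 2·[QGU] = -1/2
[UEL]:[QGU] = 3/4:-1/2 = -3/2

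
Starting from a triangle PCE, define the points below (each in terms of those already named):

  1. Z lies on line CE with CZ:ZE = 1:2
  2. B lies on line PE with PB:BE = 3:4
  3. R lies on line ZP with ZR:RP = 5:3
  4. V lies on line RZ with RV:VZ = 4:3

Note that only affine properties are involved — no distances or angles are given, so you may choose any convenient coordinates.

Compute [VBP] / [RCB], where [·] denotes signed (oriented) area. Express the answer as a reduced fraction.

[VBP]:[RCB] = 82/77

Assign P = (0, 0), C = (1, 0), E = (0, 1) — the answer is frame-independent, so this choice is without loss of generality.
1. Z lies on line CE with CZ:ZE = 1:2 ⇒ Z = (2/3, 1/3)
2. B lies on line PE with PB:BE = 3:4 ⇒ B = (0, 3/7)
3. R lies on line ZP with ZR:RP = 5:3 ⇒ R = (1/4, 1/8)
4. V lies on line RZ with RV:VZ = 4:3 ⇒ V = (41/84, 41/168)
2·[VBP] = 41/196, 2·[RCB] = 11/56
[VBP]:[RCB] = 41/196:11/56 = 82/77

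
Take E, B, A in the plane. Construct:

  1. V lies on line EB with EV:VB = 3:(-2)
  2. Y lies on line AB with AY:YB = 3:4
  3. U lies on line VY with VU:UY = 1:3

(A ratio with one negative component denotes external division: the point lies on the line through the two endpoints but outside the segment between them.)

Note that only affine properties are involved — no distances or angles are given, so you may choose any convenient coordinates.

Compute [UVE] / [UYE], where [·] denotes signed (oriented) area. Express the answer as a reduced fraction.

Assign E = (0, 0), B = (1, 0), A = (0, 1) — the answer is frame-independent, so this choice is without loss of generality.
1. V lies on line EB with EV:VB = 3:(-2) ⇒ V = (3, 0)
2. Y lies on line AB with AY:YB = 3:4 ⇒ Y = (3/7, 4/7)
3. U lies on line VY with VU:UY = 1:3 ⇒ U = (33/14, 1/7)
2·[UVE] = -3/7, 2·[UYE] = 9/7
[UVE]:[UYE] = -3/7:9/7 = -1/3

[UVE]:[UYE] = -1/3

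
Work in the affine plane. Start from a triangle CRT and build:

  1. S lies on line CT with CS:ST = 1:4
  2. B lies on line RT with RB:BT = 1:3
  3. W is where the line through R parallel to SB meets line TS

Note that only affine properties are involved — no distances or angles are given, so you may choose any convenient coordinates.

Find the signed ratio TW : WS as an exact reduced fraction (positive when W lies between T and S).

Set C = (0, 0), R = (1, 0), T = (0, 1); any affine frame gives the same invariant.
1. S lies on line CT with CS:ST = 1:4 ⇒ S = (0, 1/5)
2. B lies on line RT with RB:BT = 1:3 ⇒ B = (3/4, 1/4)
3. W is where the line through R parallel to SB meets line TS ⇒ W = (0, -1/15)
W = T + t·(S−T) with t = 4/3, so TW:WS = t:(1−t) = 4/3:-1/3

TW:WS = -4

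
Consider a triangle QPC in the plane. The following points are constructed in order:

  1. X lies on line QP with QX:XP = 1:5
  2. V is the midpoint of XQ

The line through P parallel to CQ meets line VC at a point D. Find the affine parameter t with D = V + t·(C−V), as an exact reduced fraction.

Choose coordinates Q = (0, 0), P = (1, 0), C = (0, 1).
1. X lies on line QP with QX:XP = 1:5 ⇒ X = (1/6, 0)
2. V is the midpoint of XQ ⇒ V = (1/12, 0)
through P parallel to CQ: direction (0, -1); meets VC at D = (1, -11)
D = V + t·(C−V) with t = -11

t = -11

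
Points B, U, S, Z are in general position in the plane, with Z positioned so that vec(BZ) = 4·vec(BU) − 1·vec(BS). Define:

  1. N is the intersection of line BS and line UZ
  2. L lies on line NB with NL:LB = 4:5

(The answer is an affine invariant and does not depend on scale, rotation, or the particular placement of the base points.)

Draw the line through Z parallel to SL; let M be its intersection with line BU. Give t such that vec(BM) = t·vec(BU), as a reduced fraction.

t = 4

Assign B = (0, 0), U = (1, 0), S = (0, 1), Z = (4, -1) — the answer is frame-independent, so this choice is without loss of generality.
1. N is the intersection of line BS and line UZ ⇒ N = (0, 1/3)
2. L lies on line NB with NL:LB = 4:5 ⇒ L = (0, 5/27)
through Z parallel to SL: direction (0, -22/27); meets BU at M = (4, 0)
M = B + t·(U−B) with t = 4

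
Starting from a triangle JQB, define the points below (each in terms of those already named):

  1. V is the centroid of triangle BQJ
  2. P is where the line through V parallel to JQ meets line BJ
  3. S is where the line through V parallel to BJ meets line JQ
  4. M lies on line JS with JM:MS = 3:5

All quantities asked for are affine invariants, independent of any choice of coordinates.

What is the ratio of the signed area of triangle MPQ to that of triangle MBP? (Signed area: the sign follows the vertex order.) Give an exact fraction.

[MPQ]:[MBP] = -7/2

Set J = (0, 0), Q = (1, 0), B = (0, 1); any affine frame gives the same invariant.
1. V is the centroid of triangle BQJ ⇒ V = (1/3, 1/3)
2. P is where the line through V parallel to JQ meets line BJ ⇒ P = (0, 1/3)
3. S is where the line through V parallel to BJ meets line JQ ⇒ S = (1/3, 0)
4. M lies on line JS with JM:MS = 3:5 ⇒ M = (1/8, 0)
2·[MPQ] = -7/24, 2·[MBP] = 1/12
[MPQ]:[MBP] = -7/24:1/12 = -7/2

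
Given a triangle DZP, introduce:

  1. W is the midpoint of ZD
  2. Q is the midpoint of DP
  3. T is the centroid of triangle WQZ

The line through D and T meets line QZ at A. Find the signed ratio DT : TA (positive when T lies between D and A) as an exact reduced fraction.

DT:TA = 5

Choose coordinates D = (0, 0), Z = (1, 0), P = (0, 1).
1. W is the midpoint of ZD ⇒ W = (1/2, 0)
2. Q is the midpoint of DP ⇒ Q = (0, 1/2)
3. T is the centroid of triangle WQZ ⇒ T = (1/2, 1/6)
line DT meets QZ at A = (3/5, 1/5)
T = D + t·(A−D) with t = 5/6, so DT:TA = 5/6:1/6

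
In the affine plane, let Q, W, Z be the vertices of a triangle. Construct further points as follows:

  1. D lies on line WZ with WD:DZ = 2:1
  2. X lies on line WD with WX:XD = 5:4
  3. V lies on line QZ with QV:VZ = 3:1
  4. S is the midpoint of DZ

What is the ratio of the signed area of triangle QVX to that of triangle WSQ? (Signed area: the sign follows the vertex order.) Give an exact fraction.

Work in coordinates with Q = (0, 0), W = (1, 0), Z = (0, 1).
1. D lies on line WZ with WD:DZ = 2:1 ⇒ D = (1/3, 2/3)
2. X lies on line WD with WX:XD = 5:4 ⇒ X = (17/27, 10/27)
3. V lies on line QZ with QV:VZ = 3:1 ⇒ V = (0, 3/4)
4. S is the midpoint of DZ ⇒ S = (1/6, 5/6)
2·[QVX] = -17/36, 2·[WSQ] = 5/6
[QVX]:[WSQ] = -17/36:5/6 = -17/30

[QVX]:[WSQ] = -17/30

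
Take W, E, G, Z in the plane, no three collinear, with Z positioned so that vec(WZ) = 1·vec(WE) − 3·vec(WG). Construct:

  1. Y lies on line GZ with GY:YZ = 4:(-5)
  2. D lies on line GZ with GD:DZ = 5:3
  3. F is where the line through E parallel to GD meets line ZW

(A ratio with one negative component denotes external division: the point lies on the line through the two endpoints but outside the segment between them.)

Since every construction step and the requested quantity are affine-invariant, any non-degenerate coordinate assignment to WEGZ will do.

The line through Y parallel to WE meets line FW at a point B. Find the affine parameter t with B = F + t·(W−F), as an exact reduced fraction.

t = 29/12

Assign W = (0, 0), E = (1, 0), G = (0, 1), Z = (1, -3) — the answer is frame-independent, so this choice is without loss of generality.
1. Y lies on line GZ with GY:YZ = 4:(-5) ⇒ Y = (-4, 17)
2. D lies on line GZ with GD:DZ = 5:3 ⇒ D = (5/8, -3/2)
3. F is where the line through E parallel to GD meets line ZW ⇒ F = (4, -12)
through Y parallel to WE: direction (1, 0); meets FW at B = (-17/3, 17)
B = F + t·(W−F) with t = 29/12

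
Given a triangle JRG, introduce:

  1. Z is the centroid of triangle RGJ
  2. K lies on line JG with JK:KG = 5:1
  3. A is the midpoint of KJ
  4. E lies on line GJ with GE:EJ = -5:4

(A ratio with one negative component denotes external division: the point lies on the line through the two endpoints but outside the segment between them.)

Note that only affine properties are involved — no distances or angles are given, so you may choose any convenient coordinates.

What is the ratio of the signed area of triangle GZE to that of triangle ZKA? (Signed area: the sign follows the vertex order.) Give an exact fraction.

Set J = (0, 0), R = (1, 0), G = (0, 1); any affine frame gives the same invariant.
1. Z is the centroid of triangle RGJ ⇒ Z = (1/3, 1/3)
2. K lies on line JG with JK:KG = 5:1 ⇒ K = (0, 5/6)
3. A is the midpoint of KJ ⇒ A = (0, 5/12)
4. E lies on line GJ with GE:EJ = -5:4 ⇒ E = (0, -4)
2·[GZE] = -5/3, 2·[ZKA] = 5/36
[GZE]:[ZKA] = -5/3:5/36 = -12

[GZE]:[ZKA] = -12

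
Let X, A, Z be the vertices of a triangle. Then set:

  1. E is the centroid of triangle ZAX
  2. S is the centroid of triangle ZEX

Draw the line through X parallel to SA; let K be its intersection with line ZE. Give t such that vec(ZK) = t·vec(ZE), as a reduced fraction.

t = 2

Assign X = (0, 0), A = (1, 0), Z = (0, 1) — the answer is frame-independent, so this choice is without loss of generality.
1. E is the centroid of triangle ZAX ⇒ E = (1/3, 1/3)
2. S is the centroid of triangle ZEX ⇒ S = (1/9, 4/9)
through X parallel to SA: direction (8/9, -4/9); meets ZE at K = (2/3, -1/3)
K = Z + t·(E−Z) with t = 2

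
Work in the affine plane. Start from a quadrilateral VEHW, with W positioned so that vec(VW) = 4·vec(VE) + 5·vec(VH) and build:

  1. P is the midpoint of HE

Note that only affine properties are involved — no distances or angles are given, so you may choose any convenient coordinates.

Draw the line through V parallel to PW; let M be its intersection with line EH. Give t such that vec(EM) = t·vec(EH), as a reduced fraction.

Assign V = (0, 0), E = (1, 0), H = (0, 1), W = (4, 5) — the answer is frame-independent, so this choice is without loss of generality.
1. P is the midpoint of HE ⇒ P = (1/2, 1/2)
through V parallel to PW: direction (7/2, 9/2); meets EH at M = (7/16, 9/16)
M = E + t·(H−E) with t = 9/16

t = 9/16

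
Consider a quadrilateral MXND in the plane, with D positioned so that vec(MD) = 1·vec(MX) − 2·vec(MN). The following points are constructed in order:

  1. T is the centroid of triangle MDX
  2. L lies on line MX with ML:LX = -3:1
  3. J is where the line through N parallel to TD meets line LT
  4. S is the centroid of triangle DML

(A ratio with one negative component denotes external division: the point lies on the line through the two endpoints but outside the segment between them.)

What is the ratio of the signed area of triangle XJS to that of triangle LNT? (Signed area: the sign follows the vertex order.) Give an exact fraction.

Set M = (0, 0), X = (1, 0), N = (0, 1), D = (1, -2); any affine frame gives the same invariant.
1. T is the centroid of triangle MDX ⇒ T = (2/3, -2/3)
2. L lies on line MX with ML:LX = -3:1 ⇒ L = (3/2, 0)
3. J is where the line through N parallel to TD meets line LT ⇒ J = (11/24, -5/6)
4. S is the centroid of triangle DML ⇒ S = (5/6, -2/3)
2·[XJS] = 2/9, 2·[LNT] = 11/6
[XJS]:[LNT] = 2/9:11/6 = 4/33

[XJS]:[LNT] = 4/33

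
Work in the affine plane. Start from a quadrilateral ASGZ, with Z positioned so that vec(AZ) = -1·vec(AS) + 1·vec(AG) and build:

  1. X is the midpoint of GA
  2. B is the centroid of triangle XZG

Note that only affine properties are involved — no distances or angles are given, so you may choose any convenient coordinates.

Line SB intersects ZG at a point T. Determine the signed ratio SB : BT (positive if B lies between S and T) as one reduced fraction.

Set A = (0, 0), S = (1, 0), G = (0, 1), Z = (-1, 1); any affine frame gives the same invariant.
1. X is the midpoint of GA ⇒ X = (0, 1/2)
2. B is the centroid of triangle XZG ⇒ B = (-1/3, 5/6)
line SB meets ZG at T = (-3/5, 1)
B = S + t·(T−S) with t = 5/6, so SB:BT = 5/6:1/6

SB:BT = 5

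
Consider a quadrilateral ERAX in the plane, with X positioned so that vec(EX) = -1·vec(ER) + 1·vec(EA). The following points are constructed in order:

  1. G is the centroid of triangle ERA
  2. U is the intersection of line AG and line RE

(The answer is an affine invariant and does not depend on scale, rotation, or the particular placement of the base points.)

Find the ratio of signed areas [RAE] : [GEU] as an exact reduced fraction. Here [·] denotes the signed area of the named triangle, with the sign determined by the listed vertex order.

[RAE]:[GEU] = 6

Assign E = (0, 0), R = (1, 0), A = (0, 1), X = (-1, 1) — the answer is frame-independent, so this choice is without loss of generality.
1. G is the centroid of triangle ERA ⇒ G = (1/3, 1/3)
2. U is the intersection of line AG and line RE ⇒ U = (1/2, 0)
2·[RAE] = 1, 2·[GEU] = 1/6
[RAE]:[GEU] = 1:1/6 = 6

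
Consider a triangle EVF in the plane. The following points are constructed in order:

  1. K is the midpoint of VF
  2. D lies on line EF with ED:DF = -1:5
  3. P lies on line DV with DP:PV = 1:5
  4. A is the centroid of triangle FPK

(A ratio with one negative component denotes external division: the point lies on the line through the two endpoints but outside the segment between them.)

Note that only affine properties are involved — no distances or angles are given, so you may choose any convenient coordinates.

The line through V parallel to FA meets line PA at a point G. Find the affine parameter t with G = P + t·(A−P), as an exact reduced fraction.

t = 3

Choose coordinates E = (0, 0), V = (1, 0), F = (0, 1).
1. K is the midpoint of VF ⇒ K = (1/2, 1/2)
2. D lies on line EF with ED:DF = -1:5 ⇒ D = (0, -1/4)
3. P lies on line DV with DP:PV = 1:5 ⇒ P = (1/6, -5/24)
4. A is the centroid of triangle FPK ⇒ A = (2/9, 31/72)
through V parallel to FA: direction (2/9, -41/72); meets PA at G = (1/3, 41/24)
G = P + t·(A−P) with t = 3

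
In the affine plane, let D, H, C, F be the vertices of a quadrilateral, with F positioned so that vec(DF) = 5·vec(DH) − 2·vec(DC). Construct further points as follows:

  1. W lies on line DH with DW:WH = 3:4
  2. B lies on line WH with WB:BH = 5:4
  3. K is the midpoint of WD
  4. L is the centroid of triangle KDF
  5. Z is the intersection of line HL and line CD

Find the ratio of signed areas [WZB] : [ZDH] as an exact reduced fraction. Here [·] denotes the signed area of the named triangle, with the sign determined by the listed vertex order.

[WZB]:[ZDH] = -20/63

Choose coordinates D = (0, 0), H = (1, 0), C = (0, 1), F = (5, -2).
1. W lies on line DH with DW:WH = 3:4 ⇒ W = (3/7, 0)
2. B lies on line WH with WB:BH = 5:4 ⇒ B = (47/63, 0)
3. K is the midpoint of WD ⇒ K = (3/14, 0)
4. L is the centroid of triangle KDF ⇒ L = (73/42, -2/3)
5. Z is the intersection of line HL and line CD ⇒ Z = (0, 28/31)
2·[WZB] = -80/279, 2·[ZDH] = 28/31
[WZB]:[ZDH] = -80/279:28/31 = -20/63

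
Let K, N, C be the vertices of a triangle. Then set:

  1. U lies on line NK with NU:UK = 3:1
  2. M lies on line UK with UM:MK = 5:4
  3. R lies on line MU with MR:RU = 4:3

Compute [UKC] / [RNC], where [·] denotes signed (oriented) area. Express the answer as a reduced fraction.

Assign K = (0, 0), N = (1, 0), C = (0, 1) — the answer is frame-independent, so this choice is without loss of generality.
1. U lies on line NK with NU:UK = 3:1 ⇒ U = (1/4, 0)
2. M lies on line UK with UM:MK = 5:4 ⇒ M = (1/9, 0)
3. R lies on line MU with MR:RU = 4:3 ⇒ R = (4/21, 0)
2·[UKC] = -1/4, 2·[RNC] = 17/21
[UKC]:[RNC] = -1/4:17/21 = -21/68

[UKC]:[RNC] = -21/68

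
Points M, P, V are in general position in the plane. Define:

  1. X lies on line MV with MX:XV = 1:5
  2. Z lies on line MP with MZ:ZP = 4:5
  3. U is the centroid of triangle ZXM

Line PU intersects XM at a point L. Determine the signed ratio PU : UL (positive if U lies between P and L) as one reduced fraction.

Choose coordinates M = (0, 0), P = (1, 0), V = (0, 1).
1. X lies on line MV with MX:XV = 1:5 ⇒ X = (0, 1/6)
2. Z lies on line MP with MZ:ZP = 4:5 ⇒ Z = (4/9, 0)
3. U is the centroid of triangle ZXM ⇒ U = (4/27, 1/18)
line PU meets XM at L = (0, 3/46)
U = P + t·(L−P) with t = 23/27, so PU:UL = 23/27:4/27

PU:UL = 23/4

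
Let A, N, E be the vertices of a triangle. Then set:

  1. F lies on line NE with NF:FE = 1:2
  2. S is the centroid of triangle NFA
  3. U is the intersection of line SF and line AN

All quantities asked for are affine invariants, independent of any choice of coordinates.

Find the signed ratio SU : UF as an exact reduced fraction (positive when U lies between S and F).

Choose coordinates A = (0, 0), N = (1, 0), E = (0, 1).
1. F lies on line NE with NF:FE = 1:2 ⇒ F = (2/3, 1/3)
2. S is the centroid of triangle NFA ⇒ S = (5/9, 1/9)
3. U is the intersection of line SF and line AN ⇒ U = (1/2, 0)
U = S + t·(F−S) with t = -1/2, so SU:UF = t:(1−t) = -1/2:3/2

SU:UF = -1/3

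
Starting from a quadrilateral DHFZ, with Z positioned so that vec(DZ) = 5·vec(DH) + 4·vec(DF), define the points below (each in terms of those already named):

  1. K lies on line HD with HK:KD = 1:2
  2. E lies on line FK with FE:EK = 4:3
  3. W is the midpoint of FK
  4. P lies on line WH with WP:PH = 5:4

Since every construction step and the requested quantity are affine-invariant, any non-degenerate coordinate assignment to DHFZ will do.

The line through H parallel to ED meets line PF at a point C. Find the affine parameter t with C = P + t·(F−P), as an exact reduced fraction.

t = -40/113

Assign D = (0, 0), H = (1, 0), F = (0, 1), Z = (5, 4) — the answer is frame-independent, so this choice is without loss of generality.
1. K lies on line HD with HK:KD = 1:2 ⇒ K = (2/3, 0)
2. E lies on line FK with FE:EK = 4:3 ⇒ E = (8/21, 3/7)
3. W is the midpoint of FK ⇒ W = (1/3, 1/2)
4. P lies on line WH with WP:PH = 5:4 ⇒ P = (19/27, 2/9)
through H parallel to ED: direction (-8/21, -3/7); meets PF at C = (323/339, -6/113)
C = P + t·(F−P) with t = -40/113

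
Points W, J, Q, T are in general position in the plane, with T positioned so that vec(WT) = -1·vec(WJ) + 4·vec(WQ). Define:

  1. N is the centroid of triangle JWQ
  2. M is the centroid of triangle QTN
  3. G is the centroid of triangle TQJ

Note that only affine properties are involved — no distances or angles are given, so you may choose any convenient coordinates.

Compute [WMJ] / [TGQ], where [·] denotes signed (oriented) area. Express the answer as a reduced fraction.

Work in coordinates with W = (0, 0), J = (1, 0), Q = (0, 1), T = (-1, 4).
1. N is the centroid of triangle JWQ ⇒ N = (1/3, 1/3)
2. M is the centroid of triangle QTN ⇒ M = (-2/9, 16/9)
3. G is the centroid of triangle TQJ ⇒ G = (0, 5/3)
2·[WMJ] = -16/9, 2·[TGQ] = -2/3
[WMJ]:[TGQ] = -16/9:-2/3 = 8/3

[WMJ]:[TGQ] = 8/3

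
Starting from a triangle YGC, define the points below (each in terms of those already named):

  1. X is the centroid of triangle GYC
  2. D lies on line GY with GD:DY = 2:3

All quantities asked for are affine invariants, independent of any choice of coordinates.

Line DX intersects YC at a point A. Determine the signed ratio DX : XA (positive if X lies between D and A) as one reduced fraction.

Work in coordinates with Y = (0, 0), G = (1, 0), C = (0, 1).
1. X is the centroid of triangle GYC ⇒ X = (1/3, 1/3)
2. D lies on line GY with GD:DY = 2:3 ⇒ D = (3/5, 0)
line DX meets YC at A = (0, 3/4)
X = D + t·(A−D) with t = 4/9, so DX:XA = 4/9:5/9

DX:XA = 4/5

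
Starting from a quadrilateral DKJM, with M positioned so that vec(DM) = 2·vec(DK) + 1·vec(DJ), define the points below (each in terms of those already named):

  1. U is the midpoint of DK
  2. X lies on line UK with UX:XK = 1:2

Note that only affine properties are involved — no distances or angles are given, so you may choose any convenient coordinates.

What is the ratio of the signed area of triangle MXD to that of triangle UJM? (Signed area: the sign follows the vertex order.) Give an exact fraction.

Choose coordinates D = (0, 0), K = (1, 0), J = (0, 1), M = (2, 1).
1. U is the midpoint of DK ⇒ U = (1/2, 0)
2. X lies on line UK with UX:XK = 1:2 ⇒ X = (2/3, 0)
2·[MXD] = -2/3, 2·[UJM] = -2
[MXD]:[UJM] = -2/3:-2 = 1/3

[MXD]:[UJM] = 1/3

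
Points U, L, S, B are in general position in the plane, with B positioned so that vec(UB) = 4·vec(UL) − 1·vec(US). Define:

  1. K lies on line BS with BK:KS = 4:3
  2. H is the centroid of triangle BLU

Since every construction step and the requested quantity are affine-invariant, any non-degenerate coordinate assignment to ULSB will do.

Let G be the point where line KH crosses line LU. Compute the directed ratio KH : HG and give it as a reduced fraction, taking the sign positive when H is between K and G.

Work in coordinates with U = (0, 0), L = (1, 0), S = (0, 1), B = (4, -1).
1. K lies on line BS with BK:KS = 4:3 ⇒ K = (12/7, 1/7)
2. H is the centroid of triangle BLU ⇒ H = (5/3, -1/3)
line KH meets LU at G = (17/10, 0)
H = K + t·(G−K) with t = 10/3, so KH:HG = 10/3:-7/3

KH:HG = -10/7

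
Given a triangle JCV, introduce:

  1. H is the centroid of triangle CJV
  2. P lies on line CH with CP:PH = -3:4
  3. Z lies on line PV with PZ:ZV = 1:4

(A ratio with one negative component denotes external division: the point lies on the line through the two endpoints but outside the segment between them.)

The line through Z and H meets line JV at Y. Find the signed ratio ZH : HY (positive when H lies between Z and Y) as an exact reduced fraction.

ZH:HY = 31/5

Choose coordinates J = (0, 0), C = (1, 0), V = (0, 1).
1. H is the centroid of triangle CJV ⇒ H = (1/3, 1/3)
2. P lies on line CH with CP:PH = -3:4 ⇒ P = (3, -1)
3. Z lies on line PV with PZ:ZV = 1:4 ⇒ Z = (12/5, -3/5)
line ZH meets JV at Y = (0, 15/31)
H = Z + t·(Y−Z) with t = 31/36, so ZH:HY = 31/36:5/36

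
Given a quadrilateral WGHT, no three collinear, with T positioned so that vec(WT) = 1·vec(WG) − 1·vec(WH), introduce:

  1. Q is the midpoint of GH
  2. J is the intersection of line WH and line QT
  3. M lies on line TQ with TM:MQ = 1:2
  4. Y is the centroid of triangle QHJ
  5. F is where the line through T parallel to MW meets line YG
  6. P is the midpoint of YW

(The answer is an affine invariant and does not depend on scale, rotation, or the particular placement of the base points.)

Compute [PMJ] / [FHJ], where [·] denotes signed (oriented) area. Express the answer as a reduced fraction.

Set W = (0, 0), G = (1, 0), H = (0, 1), T = (1, -1); any affine frame gives the same invariant.
1. Q is the midpoint of GH ⇒ Q = (1/2, 1/2)
2. J is the intersection of line WH and line QT ⇒ J = (0, 2)
3. M lies on line TQ with TM:MQ = 1:2 ⇒ M = (5/6, -1/2)
4. Y is the centroid of triangle QHJ ⇒ Y = (1/6, 7/6)
5. F is where the line through T parallel to MW meets line YG ⇒ F = (9/4, -7/4)
6. P is the midpoint of YW ⇒ P = (1/12, 7/12)
2·[PMJ] = 35/36, 2·[FHJ] = -9/4
[PMJ]:[FHJ] = 35/36:-9/4 = -35/81

[PMJ]:[FHJ] = -35/81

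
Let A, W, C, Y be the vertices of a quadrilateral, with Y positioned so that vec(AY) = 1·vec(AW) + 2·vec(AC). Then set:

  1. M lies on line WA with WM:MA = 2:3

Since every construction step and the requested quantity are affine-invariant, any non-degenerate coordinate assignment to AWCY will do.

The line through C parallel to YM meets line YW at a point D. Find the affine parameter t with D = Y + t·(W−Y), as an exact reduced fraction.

t = -2

Work in coordinates with A = (0, 0), W = (1, 0), C = (0, 1), Y = (1, 2).
1. M lies on line WA with WM:MA = 2:3 ⇒ M = (3/5, 0)
through C parallel to YM: direction (-2/5, -2); meets YW at D = (1, 6)
D = Y + t·(W−Y) with t = -2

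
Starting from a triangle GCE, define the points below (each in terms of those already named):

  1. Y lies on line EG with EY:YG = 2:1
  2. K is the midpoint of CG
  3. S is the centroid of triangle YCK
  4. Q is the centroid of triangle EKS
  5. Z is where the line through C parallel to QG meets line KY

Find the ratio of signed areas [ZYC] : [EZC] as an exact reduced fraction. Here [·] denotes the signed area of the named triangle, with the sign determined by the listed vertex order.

Choose coordinates G = (0, 0), C = (1, 0), E = (0, 1).
1. Y lies on line EG with EY:YG = 2:1 ⇒ Y = (0, 1/3)
2. K is the midpoint of CG ⇒ K = (1/2, 0)
3. S is the centroid of triangle YCK ⇒ S = (1/2, 1/9)
4. Q is the centroid of triangle EKS ⇒ Q = (1/3, 10/27)
5. Z is where the line through C parallel to QG meets line KY ⇒ Z = (13/16, -5/24)
2·[ZYC] = -13/48, 2·[EZC] = 19/48
[ZYC]:[EZC] = -13/48:19/48 = -13/19

[ZYC]:[EZC] = -13/19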